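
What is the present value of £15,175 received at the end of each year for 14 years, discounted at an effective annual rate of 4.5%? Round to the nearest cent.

£155,131.37

Annuity factor a(14|0.045) = 10.222825; PV = 15175 × 10.222825 = 155,131.3737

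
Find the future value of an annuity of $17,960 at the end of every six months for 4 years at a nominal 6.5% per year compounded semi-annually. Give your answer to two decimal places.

i = 0.065/2 = 0.0325 per half-year; n = 4·2 = 8.
FV = 17960 × [(1+0.0325)^8 − 1] / 0.0325 = 17960 × 8.971616 = 161,130.2318

$161,130.23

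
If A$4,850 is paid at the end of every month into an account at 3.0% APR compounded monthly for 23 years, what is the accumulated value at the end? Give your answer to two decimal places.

A$1,924,479.13

Periodic rate i = 0.03/12 = 0.0025; n = 23 × 12 = 276 periods.
FV = 4850 × [(1+0.0025)^276 − 1] / 0.0025 = 4850 × 396.799821 = 1,924,479.1330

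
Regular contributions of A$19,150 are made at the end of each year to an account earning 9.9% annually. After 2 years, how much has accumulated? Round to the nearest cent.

FV = 19150 × [(1+0.099)^2 − 1] / 0.099 = 19150 × 2.099000 = 40,195.8500

A$40,195.85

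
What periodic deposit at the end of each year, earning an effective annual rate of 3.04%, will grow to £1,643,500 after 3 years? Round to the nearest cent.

PMT = 1.6435e+06 / ( [(1+0.0304)^3 − 1] / 0.0304 ) = 1.6435e+06 / 3.092124 = 531,511.6454

£531,511.65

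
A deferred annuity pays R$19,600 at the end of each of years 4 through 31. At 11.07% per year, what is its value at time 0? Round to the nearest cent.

R$122,383.59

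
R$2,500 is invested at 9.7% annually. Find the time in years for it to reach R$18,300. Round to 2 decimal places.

21.50 years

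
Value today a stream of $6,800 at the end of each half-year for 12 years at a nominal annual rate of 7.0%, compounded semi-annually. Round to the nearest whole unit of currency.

Periodic rate i = 0.07/2 = 0.035; n = 12 × 2 = 24 periods.
PV = 6800 × [1 − (1+0.035)^(−24)] / 0.035 = 6800 × 16.058368 = 109,196.8997

$109,197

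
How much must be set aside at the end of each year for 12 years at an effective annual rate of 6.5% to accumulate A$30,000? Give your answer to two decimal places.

FV-annuity factor = 17.370711; PMT = 30000 / 17.370711 = 1,727.0450

A$1,727.04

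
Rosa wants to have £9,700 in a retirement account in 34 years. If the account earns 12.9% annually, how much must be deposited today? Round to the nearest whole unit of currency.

£157

PV = 9,700 / (1 + 0.129)^34 = 9,700 / 61.886230 = 156.7392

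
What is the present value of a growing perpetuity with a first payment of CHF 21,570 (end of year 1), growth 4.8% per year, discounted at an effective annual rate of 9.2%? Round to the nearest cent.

CHF 490,227.27

PV = D₁/(r − g) = 21570/(0.092 − 0.048) = 490,227.2727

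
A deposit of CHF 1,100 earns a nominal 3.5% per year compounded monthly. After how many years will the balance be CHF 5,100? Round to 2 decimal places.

Periodic rate i = 0.035/12 = 0.00291667.
n = ln(5100/1100) / ln(1+0.00291667) = ln(4.63636) / 0.002912 = 526.6856 months
= 526.6856/12 years

43.89 years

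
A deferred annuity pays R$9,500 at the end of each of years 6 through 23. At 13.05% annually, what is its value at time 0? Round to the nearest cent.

R$35,089.95

Value one period before first payment (t=5): 9500 × [1 − (1+0.1305)^(−18)] / 0.1305 = 9500 × 6.820433 = 64,794.1177
PV₀ = 64,794.1177 / (1+0.1305)^5 = 64,794.1177 / 1.846515 = 35,089.9498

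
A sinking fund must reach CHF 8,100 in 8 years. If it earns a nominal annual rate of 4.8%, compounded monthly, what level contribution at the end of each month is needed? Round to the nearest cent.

i = 0.048/12 = 0.004 per month; n = 8·12 = 96.
FV-annuity factor = 116.755334; PMT = 8100 / 116.755334 = 69.3758

CHF 69.38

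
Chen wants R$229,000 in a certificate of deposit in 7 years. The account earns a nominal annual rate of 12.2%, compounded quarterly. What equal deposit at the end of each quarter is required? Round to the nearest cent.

R$5,294.37

With 4 periods per year: i = 0.0305, n = 28.
PMT = 229000 / ( [(1+0.0305)^28 − 1] / 0.0305 ) = 229000 / 43.253455 = 5,294.3747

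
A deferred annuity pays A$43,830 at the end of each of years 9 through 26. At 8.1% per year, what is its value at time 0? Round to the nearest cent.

A$218,769.21

Value one period before first payment (t=8): 43830 × [1 − (1+0.081)^(−18)] / 0.081 = 43830 × 9.307226 = 407,935.7262
PV₀ = 407,935.7262 / (1+0.081)^8 = 407,935.7262 / 1.864685 = 218,769.2057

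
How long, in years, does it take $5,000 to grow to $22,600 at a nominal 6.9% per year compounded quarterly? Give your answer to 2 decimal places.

Periodic rate i = 0.069/4 = 0.01725.
(1+i)^n = 22600/5000 = 4.52000, so n = ln 4.52000 / ln 1.01725 = 88.2021 quarters
= 88.2021/4 years

22.05 years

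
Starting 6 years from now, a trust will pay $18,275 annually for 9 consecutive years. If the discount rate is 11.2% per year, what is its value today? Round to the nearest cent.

Value one period before first payment (t=5): 18275 × [1 − (1+0.112)^(−9)] / 0.112 = 18275 × 5.494266 = 100,407.7147
PV₀ = 100,407.7147 / (1+0.112)^5 = 100,407.7147 / 1.700294 = 59,053.1605

$59,053.16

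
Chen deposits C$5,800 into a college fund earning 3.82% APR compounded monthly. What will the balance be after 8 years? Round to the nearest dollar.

i = 0.0382/12 = 0.00318333 per month; n = 8·12 = 96.
FV = 5,800 × (1 + 0.00318333)^96 = 7,869.3269

C$7,869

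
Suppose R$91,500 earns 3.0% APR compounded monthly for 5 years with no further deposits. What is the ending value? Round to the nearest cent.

i = 0.03/12 = 0.0025 per month; n = 5·12 = 60.
FV = PV·(1+i)^n = 91,500 × 1.161617 = 106,287.9355

R$106,287.94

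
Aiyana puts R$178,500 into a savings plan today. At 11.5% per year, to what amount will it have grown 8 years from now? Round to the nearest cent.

FV = 178,500 × (1 + 0.115)^8 = 426,419.6011

R$426,419.60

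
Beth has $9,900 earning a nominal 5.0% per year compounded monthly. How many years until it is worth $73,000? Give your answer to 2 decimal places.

40.04 years

Periodic rate i = 0.05/12 = 0.00416667.
(1+i)^n = 73000/9900 = 7.37374, so n = ln 7.37374 / ln 1.00417 = 480.5002 months
= 480.5002/12 years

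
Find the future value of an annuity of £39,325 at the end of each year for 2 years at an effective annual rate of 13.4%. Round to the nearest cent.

£83,919.55

Accumulation factor s(2|0.134) = 2.134000; FV = 39325 × 2.134000 = 83,919.5500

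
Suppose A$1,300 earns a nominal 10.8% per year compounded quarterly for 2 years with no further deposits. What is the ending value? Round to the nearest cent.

i = 0.108/4 = 0.027 per quarter; n = 2·4 = 8.
FV = PV·(1+i)^n = 1,300 × 1.237552 = 1,608.8179

A$1,608.82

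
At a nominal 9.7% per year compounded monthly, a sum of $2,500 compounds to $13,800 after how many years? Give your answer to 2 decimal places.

Periodic rate i = 0.097/12 = 0.00808333.
n = ln(13800/2500) / ln(1+0.00808333) = ln(5.52000) / 0.008051 = 212.1988 months
= 212.1988/12 years

17.68 years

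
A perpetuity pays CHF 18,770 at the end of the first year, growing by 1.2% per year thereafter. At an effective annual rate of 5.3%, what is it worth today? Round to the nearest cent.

CHF 457,804.88

PV = PMT / (i − g) = 18770 / (0.053 − 0.012) = 18770 / 0.041000 = 457,804.8780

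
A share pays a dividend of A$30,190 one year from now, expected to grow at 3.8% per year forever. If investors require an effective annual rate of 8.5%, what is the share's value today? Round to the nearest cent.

PV = D₁/(r − g) = 30190/(0.085 − 0.038) = 642,340.4255

A$642,340.43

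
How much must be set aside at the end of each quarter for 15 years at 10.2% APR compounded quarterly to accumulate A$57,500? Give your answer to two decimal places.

A$415.32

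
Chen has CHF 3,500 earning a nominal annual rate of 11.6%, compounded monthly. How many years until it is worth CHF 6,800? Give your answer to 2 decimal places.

Periodic rate i = 0.116/12 = 0.00966667.
n = ln(6800/3500) / ln(1+0.00966667) = ln(1.94286) / 0.009620 = 69.0377 months
= 69.0377/12 years

5.75 years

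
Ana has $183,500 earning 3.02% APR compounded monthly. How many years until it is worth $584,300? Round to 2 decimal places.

38.40 years

Periodic rate i = 0.0302/12 = 0.00251667.
n = ln(584300/183500) / ln(1+0.00251667) = ln(3.18420) / 0.002514 = 460.7907 months
= 460.7907/12 years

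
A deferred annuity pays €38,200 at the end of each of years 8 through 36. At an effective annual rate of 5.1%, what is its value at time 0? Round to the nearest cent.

€403,811.95

PV at t=7 (ordinary 29-year annuity): 38200 × a(29|0.051) = 38200 × 14.973896 = 572,002.8338
Discount back 7 years: 572,002.8338 × (1+0.051)^(−7) = 572,002.8338 × 0.705961 = 403,811.9512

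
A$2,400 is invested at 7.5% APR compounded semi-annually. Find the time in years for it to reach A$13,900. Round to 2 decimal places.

Periodic rate i = 0.075/2 = 0.0375.
(1+i)^n = 13900/2400 = 5.79167, so n = ln 5.79167 / ln 1.0375 = 47.7107 half-years
= 47.7107/2 years

23.86 years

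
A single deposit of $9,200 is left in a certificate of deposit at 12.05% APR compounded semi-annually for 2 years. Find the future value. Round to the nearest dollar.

$11,626

i = 0.1205/2 = 0.06025 per half-year; n = 2·2 = 4.
9,200 × (1+0.06025)^4 = 9,200 × 1.263668 = 11,625.7493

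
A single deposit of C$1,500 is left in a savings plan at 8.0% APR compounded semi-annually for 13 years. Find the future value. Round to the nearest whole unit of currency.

i = 0.08/2 = 0.04 per half-year; n = 13·2 = 26.
1,500 × (1+0.04)^26 = 1,500 × 2.772470 = 4,158.7047

C$4,159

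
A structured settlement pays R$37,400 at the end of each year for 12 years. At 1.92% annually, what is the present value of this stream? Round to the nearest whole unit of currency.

R$397,468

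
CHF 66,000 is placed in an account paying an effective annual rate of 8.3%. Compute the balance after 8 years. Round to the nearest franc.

CHF 124,903

66,000 × (1+0.083)^8 = 66,000 × 1.892464 = 124,902.6316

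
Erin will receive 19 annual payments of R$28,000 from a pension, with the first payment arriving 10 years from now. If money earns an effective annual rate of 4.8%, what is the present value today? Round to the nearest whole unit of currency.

Value one period before first payment (t=9): 28000 × [1 − (1+0.048)^(−19)] / 0.048 = 28000 × 12.284745 = 343,972.8662
Discount back 9 years: 343,972.8662 × (1+0.048)^(−9) = 343,972.8662 × 0.655765 = 225,565.4823

R$225,565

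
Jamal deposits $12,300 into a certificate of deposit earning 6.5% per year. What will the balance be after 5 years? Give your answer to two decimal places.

$16,852.07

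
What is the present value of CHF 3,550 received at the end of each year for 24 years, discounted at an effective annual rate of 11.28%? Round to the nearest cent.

PV = PMT · [1 − (1+i)^(−n)] / i = 3550 · 8.183412 = 29,051.1125

CHF 29,051.11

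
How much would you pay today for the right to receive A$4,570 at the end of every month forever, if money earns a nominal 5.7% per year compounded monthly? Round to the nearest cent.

Periodic rate i = 0.057/12 = 0.00475.
PV = C/r = 4570/0.00475 = 962,105.2632

A$962,105.26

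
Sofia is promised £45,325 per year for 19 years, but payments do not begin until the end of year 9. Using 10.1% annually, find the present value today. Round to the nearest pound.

PV at t=8 (ordinary 19-year annuity): 45325 × a(19|0.101) = 45325 × 8.309809 = 376,642.1005
Discount back 8 years: 376,642.1005 × (1+0.101)^(−8) = 376,642.1005 × 0.463128 = 174,433.6673

£174,434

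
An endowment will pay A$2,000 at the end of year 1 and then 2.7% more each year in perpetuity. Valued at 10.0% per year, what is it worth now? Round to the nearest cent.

A$27,397.26

PV = D₁/(r − g) = 2000/(0.1 − 0.027) = 27,397.2603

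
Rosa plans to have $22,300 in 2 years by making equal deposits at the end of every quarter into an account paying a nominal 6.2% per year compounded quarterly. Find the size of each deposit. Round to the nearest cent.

Periodic rate i = 0.062/4 = 0.0155; n = 2 × 4 = 8 periods.
FV-annuity factor = 8.447718; PMT = 22300 / 8.447718 = 2,639.7662

$2,639.77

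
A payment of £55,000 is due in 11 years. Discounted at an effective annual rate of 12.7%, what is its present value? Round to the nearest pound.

Discount factor = (1+0.127)^(−11) = 0.268434; PV = 55,000 × 0.268434 = 14,763.8496

£14,764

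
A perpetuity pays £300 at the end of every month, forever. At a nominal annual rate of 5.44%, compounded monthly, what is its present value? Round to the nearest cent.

Periodic rate i = 0.0544/12 = 0.00453333.
PV = PMT / i = 300 / 0.00453333 = 66,176.4706

£66,176.47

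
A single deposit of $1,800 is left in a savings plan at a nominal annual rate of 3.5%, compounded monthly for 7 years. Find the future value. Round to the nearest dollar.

Periodic rate i = 0.035/12 = 0.00291667; n = 7 × 12 = 84 periods.
FV = PV·(1+i)^n = 1,800 × 1.277166 = 2,298.8984

$2,299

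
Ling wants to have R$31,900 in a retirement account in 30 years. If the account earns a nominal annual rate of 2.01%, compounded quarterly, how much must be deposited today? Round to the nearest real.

R$17,481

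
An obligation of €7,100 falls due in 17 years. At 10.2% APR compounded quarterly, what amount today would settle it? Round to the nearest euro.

Periodic rate i = 0.102/4 = 0.0255; n = 17 × 4 = 68 periods.
PV = FV·(1+i)^(−n) = 7,100 × 0.180457 = 1,281.2478

€1,281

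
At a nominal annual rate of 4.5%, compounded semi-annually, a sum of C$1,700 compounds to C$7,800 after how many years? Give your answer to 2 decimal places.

34.23 years

Periodic rate i = 0.045/2 = 0.0225.
(1+i)^n = 7800/1700 = 4.58824, so n = ln 4.58824 / ln 1.0225 = 68.4698 half-years
= 68.4698/2 years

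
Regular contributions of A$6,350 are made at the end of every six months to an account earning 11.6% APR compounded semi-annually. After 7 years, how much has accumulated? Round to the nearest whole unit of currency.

Periodic rate i = 0.116/2 = 0.058; n = 7 × 2 = 14 periods.
Accumulation factor s(14|0.058) = 20.722567; FV = 6350 × 20.722567 = 131,588.3025

A$131,588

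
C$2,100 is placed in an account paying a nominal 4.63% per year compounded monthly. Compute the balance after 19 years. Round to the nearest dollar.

i = 0.0463/12 = 0.00385833 per month; n = 19·12 = 228.
2,100 × (1+0.00385833)^228 = 2,100 × 2.406100 = 5,052.8104

C$5,053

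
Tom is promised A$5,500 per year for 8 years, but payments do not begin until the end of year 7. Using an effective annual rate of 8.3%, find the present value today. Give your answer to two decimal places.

PV at t=6 (ordinary 8-year annuity): 5500 × a(8|0.083) = 5500 × 5.681788 = 31,249.8334
PV₀ = 31,249.8334 / (1+0.083)^6 = 31,249.8334 / 1.613507 = 19,367.6517

A$19,367.65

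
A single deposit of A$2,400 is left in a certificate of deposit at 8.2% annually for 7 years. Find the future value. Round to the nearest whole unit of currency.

A$4,167

FV = PV·(1+i)^n = 2,400 × 1.736164 = 4,166.7944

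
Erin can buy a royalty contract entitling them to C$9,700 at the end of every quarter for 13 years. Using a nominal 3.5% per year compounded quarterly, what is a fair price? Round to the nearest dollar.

With 4 periods per year: i = 0.00875, n = 52.
PV = PMT · [1 − (1+i)^(−n)] / i = 9700 · 41.633733 = 403,847.2059

C$403,847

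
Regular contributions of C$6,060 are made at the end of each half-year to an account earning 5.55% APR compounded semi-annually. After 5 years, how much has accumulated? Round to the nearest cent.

C$68,755.54

With 2 periods per year: i = 0.02775, n = 10.
Accumulation factor s(10|0.02775) = 11.345798; FV = 6060 × 11.345798 = 68,755.5358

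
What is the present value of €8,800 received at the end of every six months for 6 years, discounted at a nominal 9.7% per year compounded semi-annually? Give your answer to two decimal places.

i = 0.097/2 = 0.0485 per half-year; n = 6·2 = 12.
PV = PMT · [1 − (1+i)^(−n)] / i = 8800 · 8.938713 = 78,660.6714

€78,660.67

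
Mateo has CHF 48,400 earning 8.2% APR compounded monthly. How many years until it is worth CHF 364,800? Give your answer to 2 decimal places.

Periodic rate i = 0.082/12 = 0.00683333.
n = ln(364800/48400) / ln(1+0.00683333) = ln(7.53719) / 0.006810 = 296.5965 months
= 296.5965/12 years

24.72 years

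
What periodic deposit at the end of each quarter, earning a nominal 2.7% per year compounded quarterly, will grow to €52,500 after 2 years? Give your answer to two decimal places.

Periodic rate i = 0.027/4 = 0.00675; n = 2 × 4 = 8 periods.
PMT = 52500 / ( [(1+0.00675)^8 − 1] / 0.00675 ) = 52500 / 8.191573 = 6,409.0254

€6,409.03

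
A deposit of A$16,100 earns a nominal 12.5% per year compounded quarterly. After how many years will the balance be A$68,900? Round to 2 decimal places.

11.81 years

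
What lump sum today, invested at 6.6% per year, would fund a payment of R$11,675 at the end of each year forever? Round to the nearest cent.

PV = C/r = 11675/0.066 = 176,893.9394

R$176,893.94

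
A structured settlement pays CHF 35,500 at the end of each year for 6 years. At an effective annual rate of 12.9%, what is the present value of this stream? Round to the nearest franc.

Annuity factor a(6|0.129) = 4.008707; PV = 35500 × 4.008707 = 142,309.0951

CHF 142,309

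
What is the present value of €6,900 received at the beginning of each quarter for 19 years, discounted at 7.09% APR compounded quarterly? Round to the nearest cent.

Periodic rate i = 0.0709/4 = 0.017725; n = 19 × 4 = 76 periods.
PV = PMT · [1 − (1+i)^(−n)] / i × (1+i) = 6900 · 42.312148 = 291,953.8232
(annuity-due: payments at period start, so ×(1+i).)

€291,953.82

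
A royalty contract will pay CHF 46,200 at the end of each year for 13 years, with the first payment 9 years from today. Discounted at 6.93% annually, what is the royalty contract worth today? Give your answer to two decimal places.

Value one period before first payment (t=8): 46200 × [1 − (1+0.0693)^(−13)] / 0.0693 = 46200 × 8.390912 = 387,660.1338
Discount back 8 years: 387,660.1338 × (1+0.0693)^(−8) = 387,660.1338 × 0.585064 = 226,806.0352

CHF 226,806.04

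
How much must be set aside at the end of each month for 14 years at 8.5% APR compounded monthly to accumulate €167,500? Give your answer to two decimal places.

i = 0.085/12 = 0.00708333 per month; n = 14·12 = 168.
PMT = 167500 / ( [(1+0.00708333)^168 − 1] / 0.00708333 ) = 167500 / 320.939504 = 521.9052

€521.91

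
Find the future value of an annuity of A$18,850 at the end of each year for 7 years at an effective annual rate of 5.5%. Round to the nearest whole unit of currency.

A$155,831

FV = 18850 × [(1+0.055)^7 − 1] / 0.055 = 18850 × 8.266894 = 155,830.9489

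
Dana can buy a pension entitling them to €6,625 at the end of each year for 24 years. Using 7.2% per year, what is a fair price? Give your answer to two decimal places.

€74,668.72

PV = 6625 × [1 − (1+0.072)^(−24)] / 0.072 = 6625 × 11.270750 = 74,668.7198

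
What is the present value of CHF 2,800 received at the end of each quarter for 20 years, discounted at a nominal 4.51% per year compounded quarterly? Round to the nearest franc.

Periodic rate i = 0.0451/4 = 0.011275; n = 20 × 4 = 80 periods.
PV = 2800 × [1 − (1+0.011275)^(−80)] / 0.011275 = 2800 × 52.522358 = 147,062.6016

CHF 147,063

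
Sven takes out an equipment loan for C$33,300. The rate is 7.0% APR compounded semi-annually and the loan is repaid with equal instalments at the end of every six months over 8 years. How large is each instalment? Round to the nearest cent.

Periodic rate i = 0.07/2 = 0.035; n = 8 × 2 = 16 periods.
Annuity-PV factor = 12.094117; PMT = 33300 / 12.094117 = 2,753.4049

C$2,753.40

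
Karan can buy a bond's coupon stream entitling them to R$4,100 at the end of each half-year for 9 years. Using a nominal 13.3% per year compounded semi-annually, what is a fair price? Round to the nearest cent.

R$42,304.77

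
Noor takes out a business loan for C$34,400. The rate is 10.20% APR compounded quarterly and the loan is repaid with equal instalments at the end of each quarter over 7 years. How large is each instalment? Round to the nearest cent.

Periodic rate i = 0.102/4 = 0.0255; n = 7 × 4 = 28 periods.
PMT = 34400 / ( [1 − (1+0.0255)^(−28)] / 0.0255 ) = 34400 / 19.839816 = 1,733.8870

C$1,733.89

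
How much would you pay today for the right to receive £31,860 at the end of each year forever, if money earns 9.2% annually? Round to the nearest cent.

PV = PMT / i = 31860 / 0.092 = 346,304.3478

£346,304.35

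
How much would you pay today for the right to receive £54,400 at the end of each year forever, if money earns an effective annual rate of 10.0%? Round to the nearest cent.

£544,000.00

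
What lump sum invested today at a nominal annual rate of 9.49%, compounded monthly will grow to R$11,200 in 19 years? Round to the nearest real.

Periodic rate i = 0.0949/12 = 0.00790833; n = 19 × 12 = 228 periods.
PV = 11,200 / (1 + 0.00790833)^228 = 11,200 / 6.025543 = 1,858.7536

R$1,859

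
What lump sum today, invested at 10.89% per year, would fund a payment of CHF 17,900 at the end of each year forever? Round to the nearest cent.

CHF 164,370.98

PV = C/r = 17900/0.1089 = 164,370.9826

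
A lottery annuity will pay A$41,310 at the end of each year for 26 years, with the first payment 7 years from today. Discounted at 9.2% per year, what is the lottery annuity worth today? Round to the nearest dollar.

A$237,946

PV at t=6 (ordinary 26-year annuity): 41310 × a(26|0.092) = 41310 × 9.766951 = 403,472.7472
PV₀ = 403,472.7472 / (1+0.092)^6 = 403,472.7472 / 1.695649 = 237,945.9817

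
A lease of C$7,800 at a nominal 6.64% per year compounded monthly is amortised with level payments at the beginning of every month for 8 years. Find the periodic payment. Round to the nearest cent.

C$104.37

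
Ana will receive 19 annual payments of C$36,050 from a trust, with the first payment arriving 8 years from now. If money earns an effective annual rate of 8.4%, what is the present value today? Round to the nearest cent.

C$191,310.96

Value one period before first payment (t=7): 36050 × [1 − (1+0.084)^(−19)] / 0.084 = 36050 × 9.333393 = 336,468.8253
Discount back 7 years: 336,468.8253 × (1+0.084)^(−7) = 336,468.8253 × 0.568585 = 191,310.9624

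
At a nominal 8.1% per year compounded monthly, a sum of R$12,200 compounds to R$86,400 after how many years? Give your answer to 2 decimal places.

24.25 years

Periodic rate i = 0.081/12 = 0.00675.
n = ln(86400/12200) / ln(1+0.00675) = ln(7.08197) / 0.006727 = 290.9853 months
= 290.9853/12 years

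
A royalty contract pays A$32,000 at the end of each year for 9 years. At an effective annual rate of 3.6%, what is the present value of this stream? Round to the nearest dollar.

A$242,328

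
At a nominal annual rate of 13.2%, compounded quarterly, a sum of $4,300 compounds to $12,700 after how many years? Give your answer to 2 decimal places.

8.34 years

Periodic rate i = 0.132/4 = 0.033.
(1+i)^n = 12700/4300 = 2.95349, so n = ln 2.95349 / ln 1.033 = 33.3564 quarters
= 33.3564/4 years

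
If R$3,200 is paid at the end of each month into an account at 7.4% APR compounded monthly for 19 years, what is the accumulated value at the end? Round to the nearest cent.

R$1,588,944.72

Periodic rate i = 0.074/12 = 0.00616667; n = 19 × 12 = 228 periods.
FV = 3200 × [(1+0.00616667)^228 − 1] / 0.00616667 = 3200 × 496.545224 = 1,588,944.7176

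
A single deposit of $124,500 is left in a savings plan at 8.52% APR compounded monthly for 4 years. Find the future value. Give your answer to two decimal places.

$174,845.30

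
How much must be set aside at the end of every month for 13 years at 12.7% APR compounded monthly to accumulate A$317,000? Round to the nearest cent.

i = 0.127/12 = 0.0105833 per month; n = 13·12 = 156.
PMT = 317000 / ( [(1+0.0105833)^156 − 1] / 0.0105833 ) = 317000 / 393.748085 = 805.0833

A$805.08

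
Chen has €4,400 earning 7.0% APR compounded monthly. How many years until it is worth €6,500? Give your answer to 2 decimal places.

Periodic rate i = 0.07/12 = 0.00583333.
(1+i)^n = 6500/4400 = 1.47727, so n = ln 1.47727 / ln 1.00583 = 67.0859 months
= 67.0859/12 years

5.59 years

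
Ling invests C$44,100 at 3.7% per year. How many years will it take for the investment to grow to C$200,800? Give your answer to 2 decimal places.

(1+i)^n = 200800/44100 = 4.55329, so n = ln 4.55329 / ln 1.037 = 41.7222 years

41.72 years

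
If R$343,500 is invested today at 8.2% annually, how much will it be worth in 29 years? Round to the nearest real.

R$3,376,893

FV = 343,500 × (1 + 0.082)^29 = 3,376,893.0304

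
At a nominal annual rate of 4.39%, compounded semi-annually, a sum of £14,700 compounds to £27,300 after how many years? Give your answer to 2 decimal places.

14.26 years

Periodic rate i = 0.0439/2 = 0.02195.
(1+i)^n = 27300/14700 = 1.85714, so n = ln 1.85714 / ln 1.02195 = 28.5106 half-years
= 28.5106/2 years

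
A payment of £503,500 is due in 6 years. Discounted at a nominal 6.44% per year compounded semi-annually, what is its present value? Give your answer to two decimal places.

£344,217.72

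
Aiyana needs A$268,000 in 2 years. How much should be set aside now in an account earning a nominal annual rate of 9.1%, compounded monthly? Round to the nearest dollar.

With 12 periods per year: i = 0.00758333, n = 24.
PV = 268,000 / (1 + 0.00758333)^24 = 268,000 / 1.198791 = 223,558.6051

A$223,559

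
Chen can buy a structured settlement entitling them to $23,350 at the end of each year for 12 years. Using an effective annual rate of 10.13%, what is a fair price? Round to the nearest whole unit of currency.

PV = 23350 × [1 − (1+0.1013)^(−12)] / 0.1013 = 23350 × 6.770518 = 158,091.5841

$158,092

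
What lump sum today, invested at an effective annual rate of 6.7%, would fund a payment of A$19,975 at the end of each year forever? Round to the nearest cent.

PV = C/r = 19975/0.067 = 298,134.3284

A$298,134.33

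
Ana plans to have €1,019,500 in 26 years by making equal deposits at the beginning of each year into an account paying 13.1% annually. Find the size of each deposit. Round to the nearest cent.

€5,014.52

PMT = 1.0195e+06 / ( [(1+0.131)^26 − 1] / 0.131 × (1+i) ) = 1.0195e+06 / 203.309393 = 5,014.5248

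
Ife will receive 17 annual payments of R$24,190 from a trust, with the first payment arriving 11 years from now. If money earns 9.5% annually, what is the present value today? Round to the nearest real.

PV at t=10 (ordinary 17-year annuity): 24190 × a(17|0.095) = 24190 × 8.276037 = 200,197.3298
Discount back 10 years: 200,197.3298 × (1+0.095)^(−10) = 200,197.3298 × 0.403514 = 80,782.4627

R$80,782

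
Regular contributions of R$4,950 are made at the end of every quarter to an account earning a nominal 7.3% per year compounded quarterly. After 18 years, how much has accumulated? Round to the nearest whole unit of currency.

R$726,147

With 4 periods per year: i = 0.01825, n = 72.
Accumulation factor s(72|0.01825) = 146.696308; FV = 4950 × 146.696308 = 726,146.7224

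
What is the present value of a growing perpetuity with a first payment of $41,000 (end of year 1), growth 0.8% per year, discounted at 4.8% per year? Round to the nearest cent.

$1,025,000.00

PV = PMT / (i − g) = 41000 / (0.048 − 0.008) = 41000 / 0.040000 = 1,025,000.0000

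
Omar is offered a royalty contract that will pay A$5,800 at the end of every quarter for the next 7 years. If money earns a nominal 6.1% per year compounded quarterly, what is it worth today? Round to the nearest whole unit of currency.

A$131,377

i = 0.061/4 = 0.01525 per quarter; n = 7·4 = 28.
PV = 5800 × [1 − (1+0.01525)^(−28)] / 0.01525 = 5800 × 22.651152 = 131,376.6818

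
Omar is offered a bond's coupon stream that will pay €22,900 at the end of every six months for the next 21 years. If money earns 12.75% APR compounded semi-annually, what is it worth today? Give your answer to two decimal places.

€332,418.25

With 2 periods per year: i = 0.06375, n = 42.
Annuity factor a(42|0.06375) = 14.516081; PV = 22900 × 14.516081 = 332,418.2514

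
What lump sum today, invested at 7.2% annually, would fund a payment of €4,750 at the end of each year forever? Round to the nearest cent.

€65,972.22

PV = PMT / i = 4750 / 0.072 = 65,972.2222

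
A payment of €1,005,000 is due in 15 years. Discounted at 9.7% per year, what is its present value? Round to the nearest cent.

Discount factor = (1+0.097)^(−15) = 0.249402; PV = 1,005,000 × 0.249402 = 250,649.3878

€250,649.39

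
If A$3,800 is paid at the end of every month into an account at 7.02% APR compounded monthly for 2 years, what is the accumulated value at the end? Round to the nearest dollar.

i = 0.0702/12 = 0.00585 per month; n = 2·12 = 24.
FV = PMT · [(1+i)^n − 1] / i = 3800 · 25.686044 = 97,606.9687

A$97,607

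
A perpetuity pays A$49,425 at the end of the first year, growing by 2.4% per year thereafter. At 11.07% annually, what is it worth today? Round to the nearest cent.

A$570,069.20

PV = PMT / (i − g) = 49425 / (0.1107 − 0.024) = 49425 / 0.086700 = 570,069.2042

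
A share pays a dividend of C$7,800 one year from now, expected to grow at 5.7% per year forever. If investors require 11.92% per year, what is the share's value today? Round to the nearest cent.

C$125,401.93

PV = PMT / (i − g) = 7800 / (0.1192 − 0.057) = 7800 / 0.062200 = 125,401.9293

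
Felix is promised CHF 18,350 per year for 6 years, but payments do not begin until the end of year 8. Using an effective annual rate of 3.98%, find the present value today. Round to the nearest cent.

CHF 73,245.10

PV at t=7 (ordinary 6-year annuity): 18350 × a(6|0.0398) = 18350 × 5.245552 = 96,255.8742
PV₀ = 96,255.8742 / (1+0.0398)^7 = 96,255.8742 / 1.314161 = 73,245.0957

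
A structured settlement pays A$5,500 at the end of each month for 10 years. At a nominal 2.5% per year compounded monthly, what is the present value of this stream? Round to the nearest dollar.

A$583,431

i = 0.025/12 = 0.00208333 per month; n = 10·12 = 120.
PV = PMT · [1 − (1+i)^(−n)] / i = 5500 · 106.078396 = 583,431.1801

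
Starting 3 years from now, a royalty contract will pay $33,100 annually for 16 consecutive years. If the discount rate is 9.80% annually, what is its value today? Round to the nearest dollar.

$217,383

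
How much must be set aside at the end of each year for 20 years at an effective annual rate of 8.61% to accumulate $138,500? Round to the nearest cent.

PMT = 138500 / ( [(1+0.0861)^20 − 1] / 0.0861 ) = 138500 / 48.974506 = 2,828.0020

$2,828.00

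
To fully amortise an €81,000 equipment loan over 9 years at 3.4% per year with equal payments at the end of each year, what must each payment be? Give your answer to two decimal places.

€10,598.10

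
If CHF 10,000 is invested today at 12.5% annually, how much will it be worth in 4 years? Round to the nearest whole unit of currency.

CHF 16,018

FV = 10,000 × (1 + 0.125)^4 = 16,018.0664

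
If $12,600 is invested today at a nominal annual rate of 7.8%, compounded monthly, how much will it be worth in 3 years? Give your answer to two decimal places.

$15,909.87

With 12 periods per year: i = 0.0065, n = 36.
FV = PV·(1+i)^n = 12,600 × 1.262688 = 15,909.8688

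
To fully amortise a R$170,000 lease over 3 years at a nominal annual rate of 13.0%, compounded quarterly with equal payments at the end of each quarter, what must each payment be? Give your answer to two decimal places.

R$17,334.42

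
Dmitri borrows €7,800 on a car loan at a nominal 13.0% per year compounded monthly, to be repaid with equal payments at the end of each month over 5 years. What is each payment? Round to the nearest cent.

With 12 periods per year: i = 0.0108333, n = 60.
PMT = 7800 / ( [1 − (1+0.0108333)^(−60)] / 0.0108333 ) = 7800 / 43.950107 = 177.4740

€177.47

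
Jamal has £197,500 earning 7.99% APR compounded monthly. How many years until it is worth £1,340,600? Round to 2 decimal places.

Periodic rate i = 0.0799/12 = 0.00665833.
(1+i)^n = 1.3406e+06/197500 = 6.78785, so n = ln 6.78785 / ln 1.00666 = 288.5861 months
= 288.5861/12 years

24.05 years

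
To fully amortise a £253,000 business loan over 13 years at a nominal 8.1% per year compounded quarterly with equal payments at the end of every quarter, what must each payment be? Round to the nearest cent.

With 4 periods per year: i = 0.02025, n = 52.
PMT = 253000 / ( [1 − (1+0.02025)^(−52)] / 0.02025 ) = 253000 / 31.971400 = 7,913.3225

£7,913.32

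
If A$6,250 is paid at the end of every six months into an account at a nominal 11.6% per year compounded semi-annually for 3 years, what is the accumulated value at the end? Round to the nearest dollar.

A$43,377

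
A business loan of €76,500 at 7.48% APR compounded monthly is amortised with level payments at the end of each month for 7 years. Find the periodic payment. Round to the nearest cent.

With 12 periods per year: i = 0.00623333, n = 84.
Annuity-PV factor = 65.238351; PMT = 76500 / 65.238351 = 1,172.6231

€1,172.62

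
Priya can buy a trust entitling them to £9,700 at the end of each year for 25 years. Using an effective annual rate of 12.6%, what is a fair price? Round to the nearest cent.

£73,021.88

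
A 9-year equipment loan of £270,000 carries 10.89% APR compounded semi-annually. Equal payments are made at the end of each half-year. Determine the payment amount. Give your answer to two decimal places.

£23,907.34

With 2 periods per year: i = 0.05445, n = 18.
PMT = 270000 / ( [1 − (1+0.05445)^(−18)] / 0.05445 ) = 270000 / 11.293603 = 23,907.3398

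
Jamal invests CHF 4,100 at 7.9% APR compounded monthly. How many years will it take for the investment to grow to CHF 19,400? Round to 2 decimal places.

19.74 years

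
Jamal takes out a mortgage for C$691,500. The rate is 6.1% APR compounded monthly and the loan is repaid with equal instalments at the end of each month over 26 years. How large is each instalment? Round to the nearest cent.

C$4,424.70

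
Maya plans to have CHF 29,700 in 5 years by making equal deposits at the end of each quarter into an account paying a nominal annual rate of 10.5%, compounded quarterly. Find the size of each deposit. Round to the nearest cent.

Periodic rate i = 0.105/4 = 0.02625; n = 5 × 4 = 20 periods.
PMT = 29700 / ( [(1+0.02625)^20 − 1] / 0.02625 ) = 29700 / 25.868538 = 1,148.1128

CHF 1,148.11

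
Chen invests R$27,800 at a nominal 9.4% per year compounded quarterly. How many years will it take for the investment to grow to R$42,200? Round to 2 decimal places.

Periodic rate i = 0.094/4 = 0.0235.
(1+i)^n = 42200/27800 = 1.51799, so n = ln 1.51799 / ln 1.0235 = 17.9689 quarters
= 17.9689/4 years

4.49 years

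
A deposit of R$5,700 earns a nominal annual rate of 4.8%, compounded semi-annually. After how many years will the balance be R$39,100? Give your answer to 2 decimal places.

40.60 years

Periodic rate i = 0.048/2 = 0.024.
(1+i)^n = 39100/5700 = 6.85965, so n = ln 6.85965 / ln 1.024 = 81.1947 half-years
= 81.1947/2 years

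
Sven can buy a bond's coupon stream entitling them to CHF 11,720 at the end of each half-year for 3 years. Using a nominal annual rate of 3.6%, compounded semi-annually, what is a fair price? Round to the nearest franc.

CHF 66,094

With 2 periods per year: i = 0.018, n = 6.
Annuity factor a(6|0.018) = 5.639435; PV = 11720 × 5.639435 = 66,094.1756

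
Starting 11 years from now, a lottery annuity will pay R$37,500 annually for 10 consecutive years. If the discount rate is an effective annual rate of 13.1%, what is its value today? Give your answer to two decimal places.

PV at t=10 (ordinary 10-year annuity): 37500 × a(10|0.131) = 37500 × 5.404626 = 202,673.4688
PV₀ = 202,673.4688 / (1+0.131)^10 = 202,673.4688 / 3.424728 = 59,179.4400

R$59,179.44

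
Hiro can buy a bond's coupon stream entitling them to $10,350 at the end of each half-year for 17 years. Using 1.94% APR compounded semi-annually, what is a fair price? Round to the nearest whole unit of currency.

With 2 periods per year: i = 0.0097, n = 34.
Annuity factor a(34|0.0097) = 28.844203; PV = 10350 × 28.844203 = 298,537.5051

$298,538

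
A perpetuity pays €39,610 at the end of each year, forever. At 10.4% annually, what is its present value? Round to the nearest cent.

€380,865.38

PV = C/r = 39610/0.104 = 380,865.3846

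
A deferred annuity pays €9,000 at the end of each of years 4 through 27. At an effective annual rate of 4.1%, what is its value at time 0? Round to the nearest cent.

PV at t=3 (ordinary 24-year annuity): 9000 × a(24|0.041) = 9000 × 15.092049 = 135,828.4430
PV₀ = 135,828.4430 / (1+0.041)^3 = 135,828.4430 / 1.128112 = 120,403.3398

€120,403.34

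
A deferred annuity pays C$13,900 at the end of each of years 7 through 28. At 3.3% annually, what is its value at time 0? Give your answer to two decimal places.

Value one period before first payment (t=6): 13900 × [1 − (1+0.033)^(−22)] / 0.033 = 13900 × 15.468323 = 215,009.6874
Discount back 6 years: 215,009.6874 × (1+0.033)^(−6) = 215,009.6874 × 0.822997 = 176,952.2539

C$176,952.25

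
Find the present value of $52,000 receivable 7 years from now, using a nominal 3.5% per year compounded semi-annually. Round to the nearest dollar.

$40,787

With 2 periods per year: i = 0.0175, n = 14.
PV = FV·(1+i)^(−n) = 52,000 × 0.784365 = 40,786.9747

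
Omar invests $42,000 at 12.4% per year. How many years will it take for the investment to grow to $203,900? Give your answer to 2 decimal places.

(1+i)^n = 203900/42000 = 4.85476, so n = ln 4.85476 / ln 1.124 = 13.5162 years

13.52 years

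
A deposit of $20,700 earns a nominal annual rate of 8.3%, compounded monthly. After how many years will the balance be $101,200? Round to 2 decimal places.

19.19 years

Periodic rate i = 0.083/12 = 0.00691667.
(1+i)^n = 101200/20700 = 4.88889, so n = ln 4.88889 / ln 1.00692 = 230.2333 months
= 230.2333/12 years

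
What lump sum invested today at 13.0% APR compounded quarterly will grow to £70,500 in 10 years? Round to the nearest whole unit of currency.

£19,615

With 4 periods per year: i = 0.0325, n = 40.
PV = 70,500 / (1 + 0.0325)^40 = 70,500 / 3.594201 = 19,614.9273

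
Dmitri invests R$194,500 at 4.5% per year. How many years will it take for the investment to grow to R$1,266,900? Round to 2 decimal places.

n = ln(1.2669e+06/194500) / ln(1+0.045) = ln(6.51362) / 0.044017 = 42.5722 years

42.57 years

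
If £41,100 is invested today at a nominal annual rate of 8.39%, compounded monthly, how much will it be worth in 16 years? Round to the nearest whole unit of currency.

With 12 periods per year: i = 0.00699167, n = 192.
FV = 41,100 × (1 + 0.00699167)^192 = 156,606.6229

£156,607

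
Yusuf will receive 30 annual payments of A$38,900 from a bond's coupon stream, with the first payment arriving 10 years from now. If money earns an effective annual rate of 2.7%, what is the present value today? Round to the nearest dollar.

PV at t=9 (ordinary 30-year annuity): 38900 × a(30|0.027) = 38900 × 20.382870 = 792,893.6255
PV₀ = 792,893.6255 / (1+0.027)^9 = 792,893.6255 / 1.270966 = 623,851.0839

A$623,851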